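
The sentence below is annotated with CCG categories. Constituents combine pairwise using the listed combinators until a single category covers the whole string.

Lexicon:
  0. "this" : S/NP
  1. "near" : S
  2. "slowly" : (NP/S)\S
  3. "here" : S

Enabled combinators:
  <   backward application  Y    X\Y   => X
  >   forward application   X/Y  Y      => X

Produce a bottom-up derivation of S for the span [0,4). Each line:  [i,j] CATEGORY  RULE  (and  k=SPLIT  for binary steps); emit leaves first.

[0,4] S   >
  [0,1] "this" : S/NP
  [1,4] NP   >
    [1,3] NP/S   <
      [1,2] "near" : S
      [2,3] "slowly" : (NP/S)\S
    [3,4] "here" : S

[0,1] S/NP  lex  "this"
[1,2] S  lex  "near"
[2,3] (NP/S)\S  lex  "slowly"
[1,3] NP/S  <  k=2
[3,4] S  lex  "here"
[1,4] NP  >  k=3
[0,4] S  >  k=1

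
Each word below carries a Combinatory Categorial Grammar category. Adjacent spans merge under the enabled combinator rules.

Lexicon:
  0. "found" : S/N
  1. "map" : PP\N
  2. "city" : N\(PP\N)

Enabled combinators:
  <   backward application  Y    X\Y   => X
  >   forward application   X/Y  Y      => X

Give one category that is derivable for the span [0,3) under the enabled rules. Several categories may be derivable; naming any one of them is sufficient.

[0,3] S   >
  [0,1] "found" : S/N
  [1,3] N   <
    [1,2] "map" : PP\N
    [2,3] "city" : N\(PP\N)

S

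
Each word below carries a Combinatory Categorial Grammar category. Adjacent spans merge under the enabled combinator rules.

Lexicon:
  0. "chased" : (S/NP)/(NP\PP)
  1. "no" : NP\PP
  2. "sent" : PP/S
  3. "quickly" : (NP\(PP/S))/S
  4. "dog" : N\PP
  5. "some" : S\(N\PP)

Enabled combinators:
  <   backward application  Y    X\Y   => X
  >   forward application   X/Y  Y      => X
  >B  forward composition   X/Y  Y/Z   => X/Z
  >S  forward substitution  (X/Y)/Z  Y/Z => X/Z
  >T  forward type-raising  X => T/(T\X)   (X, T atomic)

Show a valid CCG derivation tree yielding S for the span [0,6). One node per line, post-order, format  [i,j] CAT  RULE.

[0,6] S   >
  [0,2] S/NP   >
    [0,1] "chased" : (S/NP)/(NP\PP)
    [1,2] "no" : NP\PP
  [2,6] NP   <
    [2,3] "sent" : PP/S
    [3,6] NP\(PP/S)   >
      [3,4] "quickly" : (NP\(PP/S))/S
      [4,6] S   <
        [4,5] "dog" : N\PP
        [5,6] "some" : S\(N\PP)

[0,1] (S/NP)/(NP\PP)  lex  "chased"
[1,2] NP\PP  lex  "no"
[0,2] S/NP  >  k=1
[2,3] PP/S  lex  "sent"
[3,4] (NP\(PP/S))/S  lex  "quickly"
[4,5] N\PP  lex  "dog"
[5,6] S\(N\PP)  lex  "some"
[4,6] S  <  k=5
[3,6] NP\(PP/S)  >  k=4
[2,6] NP  <  k=3
[0,6] S  >  k=2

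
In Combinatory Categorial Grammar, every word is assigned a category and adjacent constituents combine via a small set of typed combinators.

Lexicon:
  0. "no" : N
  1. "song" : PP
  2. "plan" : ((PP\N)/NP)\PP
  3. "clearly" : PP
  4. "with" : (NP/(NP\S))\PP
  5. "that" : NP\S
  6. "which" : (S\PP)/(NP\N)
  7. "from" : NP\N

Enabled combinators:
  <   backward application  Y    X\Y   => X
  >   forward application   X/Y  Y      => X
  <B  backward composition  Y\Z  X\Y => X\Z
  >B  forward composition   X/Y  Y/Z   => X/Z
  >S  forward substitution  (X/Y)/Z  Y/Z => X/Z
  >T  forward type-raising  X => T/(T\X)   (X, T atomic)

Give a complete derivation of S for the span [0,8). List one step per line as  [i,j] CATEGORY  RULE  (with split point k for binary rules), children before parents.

[0,1] N  lex  "no"
[0,1] S/(S\N)  >T
[1,2] PP  lex  "song"
[2,3] ((PP\N)/NP)\PP  lex  "plan"
[1,3] (PP\N)/NP  <  k=2
[3,4] PP  lex  "clearly"
[4,5] (NP/(NP\S))\PP  lex  "with"
[3,5] NP/(NP\S)  <  k=4
[5,6] NP\S  lex  "that"
[3,6] NP  >  k=5
[1,6] PP\N  >  k=3
[6,7] (S\PP)/(NP\N)  lex  "which"
[7,8] NP\N  lex  "from"
[6,8] S\PP  >  k=7
[1,8] S\N  <B  k=6
[0,8] S  >  k=1

[0,8] S   >
  [0,1] S/(S\N)   >T
    [0,1] "no" : N
  [1,8] S\N   <B
    [1,6] PP\N   >
      [1,3] (PP\N)/NP   <
        [1,2] "song" : PP
        [2,3] "plan" : ((PP\N)/NP)\PP
      [3,6] NP   >
        [3,5] NP/(NP\S)   <
          [3,4] "clearly" : PP
          [4,5] "with" : (NP/(NP\S))\PP
        [5,6] "that" : NP\S
    [6,8] S\PP   >
      [6,7] "which" : (S\PP)/(NP\N)
      [7,8] "from" : NP\N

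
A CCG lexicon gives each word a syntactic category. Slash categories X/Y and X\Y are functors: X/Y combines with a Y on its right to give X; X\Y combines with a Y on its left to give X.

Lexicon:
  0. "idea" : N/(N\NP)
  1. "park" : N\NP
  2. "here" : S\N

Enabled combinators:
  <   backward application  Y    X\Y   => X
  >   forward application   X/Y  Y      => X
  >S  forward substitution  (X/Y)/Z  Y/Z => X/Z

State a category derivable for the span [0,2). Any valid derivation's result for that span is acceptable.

N

[0,3] S   <
  [0,2] N   >
    [0,1] "idea" : N/(N\NP)
    [1,2] "park" : N\NP
  [2,3] "here" : S\N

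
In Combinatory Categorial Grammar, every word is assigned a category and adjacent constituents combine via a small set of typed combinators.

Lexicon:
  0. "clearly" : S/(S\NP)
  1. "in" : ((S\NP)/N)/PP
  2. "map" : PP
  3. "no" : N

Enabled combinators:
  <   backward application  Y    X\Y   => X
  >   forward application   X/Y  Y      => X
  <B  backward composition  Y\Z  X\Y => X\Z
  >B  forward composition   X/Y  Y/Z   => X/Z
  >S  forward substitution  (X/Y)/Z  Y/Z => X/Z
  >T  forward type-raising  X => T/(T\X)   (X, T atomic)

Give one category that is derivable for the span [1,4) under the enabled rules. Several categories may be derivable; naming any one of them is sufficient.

S\NP

[0,4] S   >
  [0,1] "clearly" : S/(S\NP)
  [1,4] S\NP   >
    [1,3] (S\NP)/N   >
      [1,2] "in" : ((S\NP)/N)/PP
      [2,3] "map" : PP
    [3,4] "no" : N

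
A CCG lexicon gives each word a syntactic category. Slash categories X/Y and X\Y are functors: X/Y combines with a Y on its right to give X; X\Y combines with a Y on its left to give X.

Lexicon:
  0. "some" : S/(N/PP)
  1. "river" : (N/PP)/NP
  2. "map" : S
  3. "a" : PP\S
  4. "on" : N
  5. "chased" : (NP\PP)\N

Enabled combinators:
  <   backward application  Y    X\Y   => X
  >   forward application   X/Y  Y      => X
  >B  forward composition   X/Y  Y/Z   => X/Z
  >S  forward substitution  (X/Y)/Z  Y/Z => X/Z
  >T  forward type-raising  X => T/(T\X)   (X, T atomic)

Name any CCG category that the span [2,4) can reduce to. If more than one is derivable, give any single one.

PP

[0,6] S   >
  [0,1] "some" : S/(N/PP)
  [1,6] N/PP   >
    [1,2] "river" : (N/PP)/NP
    [2,6] NP   <
      [2,4] PP   <
        [2,3] "map" : S
        [3,4] "a" : PP\S
      [4,6] NP\PP   <
        [4,5] "on" : N
        [5,6] "chased" : (NP\PP)\N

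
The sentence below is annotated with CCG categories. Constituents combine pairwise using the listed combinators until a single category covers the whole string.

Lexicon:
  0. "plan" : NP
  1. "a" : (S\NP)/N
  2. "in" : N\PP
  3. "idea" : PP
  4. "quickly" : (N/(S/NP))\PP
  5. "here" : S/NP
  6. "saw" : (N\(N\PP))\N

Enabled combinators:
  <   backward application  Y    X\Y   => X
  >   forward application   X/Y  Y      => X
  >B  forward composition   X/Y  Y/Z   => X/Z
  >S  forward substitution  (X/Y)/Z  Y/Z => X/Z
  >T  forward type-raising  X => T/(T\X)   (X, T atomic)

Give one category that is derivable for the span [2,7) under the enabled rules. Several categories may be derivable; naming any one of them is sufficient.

[0,7] S   <
  [0,1] "plan" : NP
  [1,7] S\NP   >
    [1,2] "a" : (S\NP)/N
    [2,7] N   <
      [2,3] "in" : N\PP
      [3,7] N\(N\PP)   <
        [3,6] N   >
          [3,5] N/(S/NP)   <
            [3,4] "idea" : PP
            [4,5] "quickly" : (N/(S/NP))\PP
          [5,6] "here" : S/NP
        [6,7] "saw" : (N\(N\PP))\N

N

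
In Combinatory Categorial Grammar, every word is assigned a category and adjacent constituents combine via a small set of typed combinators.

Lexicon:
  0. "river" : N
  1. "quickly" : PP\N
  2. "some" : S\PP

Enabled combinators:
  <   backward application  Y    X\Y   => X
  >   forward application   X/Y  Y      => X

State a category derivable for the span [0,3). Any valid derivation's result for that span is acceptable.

S

[0,3] S   <
  [0,2] PP   <
    [0,1] "river" : N
    [1,2] "quickly" : PP\N
  [2,3] "some" : S\PP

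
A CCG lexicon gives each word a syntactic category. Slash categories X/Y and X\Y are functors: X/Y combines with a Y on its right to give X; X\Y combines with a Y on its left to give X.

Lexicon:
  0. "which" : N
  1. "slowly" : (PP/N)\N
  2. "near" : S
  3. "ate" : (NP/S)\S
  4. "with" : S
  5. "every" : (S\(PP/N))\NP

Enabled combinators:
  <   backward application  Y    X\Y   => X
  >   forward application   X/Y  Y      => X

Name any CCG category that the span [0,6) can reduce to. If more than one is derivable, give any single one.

S

[0,6] S   <
  [0,2] PP/N   <
    [0,1] "which" : N
    [1,2] "slowly" : (PP/N)\N
  [2,6] S\(PP/N)   <
    [2,5] NP   >
      [2,4] NP/S   <
        [2,3] "near" : S
        [3,4] "ate" : (NP/S)\S
      [4,5] "with" : S
    [5,6] "every" : (S\(PP/N))\NP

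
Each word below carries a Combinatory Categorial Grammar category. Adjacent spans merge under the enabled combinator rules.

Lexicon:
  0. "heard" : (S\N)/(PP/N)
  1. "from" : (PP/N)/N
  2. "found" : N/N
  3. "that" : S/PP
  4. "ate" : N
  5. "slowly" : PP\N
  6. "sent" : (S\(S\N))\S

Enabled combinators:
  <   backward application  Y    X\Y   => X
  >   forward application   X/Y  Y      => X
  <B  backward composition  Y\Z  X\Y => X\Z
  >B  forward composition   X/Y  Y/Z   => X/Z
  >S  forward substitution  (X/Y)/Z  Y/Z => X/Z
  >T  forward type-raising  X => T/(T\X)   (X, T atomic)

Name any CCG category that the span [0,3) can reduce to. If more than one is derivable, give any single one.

S\N

[0,7] S   <
  [0,3] S\N   >
    [0,1] "heard" : (S\N)/(PP/N)
    [1,3] PP/N   >S
      [1,2] "from" : (PP/N)/N
      [2,3] "found" : N/N
  [3,7] S\(S\N)   <
    [3,6] S   >
      [3,4] "that" : S/PP
      [4,6] PP   >
        [4,5] PP/(PP\N)   >T
          [4,5] "ate" : N
        [5,6] "slowly" : PP\N
    [6,7] "sent" : (S\(S\N))\S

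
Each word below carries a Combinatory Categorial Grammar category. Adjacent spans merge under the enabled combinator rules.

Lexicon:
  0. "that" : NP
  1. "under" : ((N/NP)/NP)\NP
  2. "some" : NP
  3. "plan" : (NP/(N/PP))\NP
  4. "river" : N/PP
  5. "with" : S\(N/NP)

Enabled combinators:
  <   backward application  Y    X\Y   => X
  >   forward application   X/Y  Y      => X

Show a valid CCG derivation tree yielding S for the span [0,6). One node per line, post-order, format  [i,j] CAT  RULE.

[0,1] NP  lex  "that"
[1,2] ((N/NP)/NP)\NP  lex  "under"
[0,2] (N/NP)/NP  <  k=1
[2,3] NP  lex  "some"
[3,4] (NP/(N/PP))\NP  lex  "plan"
[2,4] NP/(N/PP)  <  k=3
[4,5] N/PP  lex  "river"
[2,5] NP  >  k=4
[0,5] N/NP  >  k=2
[5,6] S\(N/NP)  lex  "with"
[0,6] S  <  k=5

[0,6] S   <
  [0,5] N/NP   >
    [0,2] (N/NP)/NP   <
      [0,1] "that" : NP
      [1,2] "under" : ((N/NP)/NP)\NP
    [2,5] NP   >
      [2,4] NP/(N/PP)   <
        [2,3] "some" : NP
        [3,4] "plan" : (NP/(N/PP))\NP
      [4,5] "river" : N/PP
  [5,6] "with" : S\(N/NP)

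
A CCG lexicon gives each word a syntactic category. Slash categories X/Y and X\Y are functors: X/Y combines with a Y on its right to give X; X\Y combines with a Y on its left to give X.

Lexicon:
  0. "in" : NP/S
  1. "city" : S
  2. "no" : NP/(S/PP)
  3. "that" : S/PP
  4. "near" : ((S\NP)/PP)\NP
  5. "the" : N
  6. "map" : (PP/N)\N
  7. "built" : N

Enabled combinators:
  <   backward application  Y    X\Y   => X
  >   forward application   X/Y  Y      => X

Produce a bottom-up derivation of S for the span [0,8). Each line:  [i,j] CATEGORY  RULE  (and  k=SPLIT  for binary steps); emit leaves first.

[0,8] S   <
  [0,2] NP   >
    [0,1] "in" : NP/S
    [1,2] "city" : S
  [2,8] S\NP   >
    [2,5] (S\NP)/PP   <
      [2,4] NP   >
        [2,3] "no" : NP/(S/PP)
        [3,4] "that" : S/PP
      [4,5] "near" : ((S\NP)/PP)\NP
    [5,8] PP   >
      [5,7] PP/N   <
        [5,6] "the" : N
        [6,7] "map" : (PP/N)\N
      [7,8] "built" : N

[0,1] NP/S  lex  "in"
[1,2] S  lex  "city"
[0,2] NP  >  k=1
[2,3] NP/(S/PP)  lex  "no"
[3,4] S/PP  lex  "that"
[2,4] NP  >  k=3
[4,5] ((S\NP)/PP)\NP  lex  "near"
[2,5] (S\NP)/PP  <  k=4
[5,6] N  lex  "the"
[6,7] (PP/N)\N  lex  "map"
[5,7] PP/N  <  k=6
[7,8] N  lex  "built"
[5,8] PP  >  k=7
[2,8] S\NP  >  k=5
[0,8] S  <  k=2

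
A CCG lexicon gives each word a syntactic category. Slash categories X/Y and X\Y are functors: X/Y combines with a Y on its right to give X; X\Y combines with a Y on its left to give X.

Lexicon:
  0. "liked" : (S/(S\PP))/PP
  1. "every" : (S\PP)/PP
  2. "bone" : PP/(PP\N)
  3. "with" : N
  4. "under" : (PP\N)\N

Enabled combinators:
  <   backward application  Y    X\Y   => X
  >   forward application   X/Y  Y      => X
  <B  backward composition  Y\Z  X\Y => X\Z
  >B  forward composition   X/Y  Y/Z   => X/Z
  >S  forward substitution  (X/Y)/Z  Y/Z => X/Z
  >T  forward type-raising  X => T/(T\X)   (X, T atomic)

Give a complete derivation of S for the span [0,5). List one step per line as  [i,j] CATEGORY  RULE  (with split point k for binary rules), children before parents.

[0,1] (S/(S\PP))/PP  lex  "liked"
[1,2] (S\PP)/PP  lex  "every"
[0,2] S/PP  >S  k=1
[2,3] PP/(PP\N)  lex  "bone"
[3,4] N  lex  "with"
[4,5] (PP\N)\N  lex  "under"
[3,5] PP\N  <  k=4
[2,5] PP  >  k=3
[0,5] S  >  k=2

[0,5] S   >
  [0,2] S/PP   >S
    [0,1] "liked" : (S/(S\PP))/PP
    [1,2] "every" : (S\PP)/PP
  [2,5] PP   >
    [2,3] "bone" : PP/(PP\N)
    [3,5] PP\N   <
      [3,4] "with" : N
      [4,5] "under" : (PP\N)\N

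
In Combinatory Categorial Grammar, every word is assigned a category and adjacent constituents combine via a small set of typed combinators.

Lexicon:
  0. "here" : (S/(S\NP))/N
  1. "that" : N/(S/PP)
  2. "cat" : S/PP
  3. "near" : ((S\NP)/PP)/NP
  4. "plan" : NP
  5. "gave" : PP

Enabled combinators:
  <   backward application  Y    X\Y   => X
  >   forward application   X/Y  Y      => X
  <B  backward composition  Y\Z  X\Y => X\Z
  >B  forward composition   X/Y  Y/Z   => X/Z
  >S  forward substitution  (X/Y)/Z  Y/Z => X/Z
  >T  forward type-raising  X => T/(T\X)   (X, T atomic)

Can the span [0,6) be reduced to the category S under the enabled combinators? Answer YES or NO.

[0,6] S   >
  [0,3] S/(S\NP)   >
    [0,1] "here" : (S/(S\NP))/N
    [1,3] N   >
      [1,2] "that" : N/(S/PP)
      [2,3] "cat" : S/PP
  [3,6] S\NP   >
    [3,5] (S\NP)/PP   >
      [3,4] "near" : ((S\NP)/PP)/NP
      [4,5] "plan" : NP
    [5,6] "gave" : PP

YES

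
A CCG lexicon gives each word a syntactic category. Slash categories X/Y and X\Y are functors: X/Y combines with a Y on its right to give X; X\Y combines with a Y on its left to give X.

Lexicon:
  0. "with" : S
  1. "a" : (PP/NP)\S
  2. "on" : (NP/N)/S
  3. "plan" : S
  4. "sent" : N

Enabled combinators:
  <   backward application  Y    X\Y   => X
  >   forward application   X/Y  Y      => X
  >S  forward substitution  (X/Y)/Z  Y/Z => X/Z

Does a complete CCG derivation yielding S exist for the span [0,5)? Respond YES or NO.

S (PP/NP)\S (NP/N)/S S N
CKY chart[0,5] = {PP}; S ∉ chart

NO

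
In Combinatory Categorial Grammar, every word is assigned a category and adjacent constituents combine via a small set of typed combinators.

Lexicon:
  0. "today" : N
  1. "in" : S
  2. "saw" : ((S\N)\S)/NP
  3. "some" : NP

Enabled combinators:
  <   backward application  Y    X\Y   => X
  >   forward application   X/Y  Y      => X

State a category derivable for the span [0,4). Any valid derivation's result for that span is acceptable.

S

[0,4] S   <
  [0,1] "today" : N
  [1,4] S\N   <
    [1,2] "in" : S
    [2,4] (S\N)\S   >
      [2,3] "saw" : ((S\N)\S)/NP
      [3,4] "some" : NP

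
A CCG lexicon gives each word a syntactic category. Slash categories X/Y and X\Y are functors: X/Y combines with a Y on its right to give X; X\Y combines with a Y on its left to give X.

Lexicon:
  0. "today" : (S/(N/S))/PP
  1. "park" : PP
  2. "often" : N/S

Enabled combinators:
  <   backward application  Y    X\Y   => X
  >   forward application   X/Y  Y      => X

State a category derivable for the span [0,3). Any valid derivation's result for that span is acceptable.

S

[0,3] S   >
  [0,2] S/(N/S)   >
    [0,1] "today" : (S/(N/S))/PP
    [1,2] "park" : PP
  [2,3] "often" : N/S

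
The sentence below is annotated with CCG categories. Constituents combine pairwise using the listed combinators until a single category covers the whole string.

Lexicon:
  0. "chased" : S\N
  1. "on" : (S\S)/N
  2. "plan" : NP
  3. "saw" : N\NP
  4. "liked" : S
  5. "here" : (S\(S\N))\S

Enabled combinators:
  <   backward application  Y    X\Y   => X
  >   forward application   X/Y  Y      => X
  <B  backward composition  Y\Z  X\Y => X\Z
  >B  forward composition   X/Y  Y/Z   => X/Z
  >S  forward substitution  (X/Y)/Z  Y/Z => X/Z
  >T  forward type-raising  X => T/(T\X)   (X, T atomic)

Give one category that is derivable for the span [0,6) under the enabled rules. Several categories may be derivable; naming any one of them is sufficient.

S

[0,6] S   <
  [0,4] S\N   <B
    [0,1] "chased" : S\N
    [1,4] S\S   >
      [1,2] "on" : (S\S)/N
      [2,4] N   >
        [2,3] N/(N\NP)   >T
          [2,3] "plan" : NP
        [3,4] "saw" : N\NP
  [4,6] S\(S\N)   <
    [4,5] "liked" : S
    [5,6] "here" : (S\(S\N))\S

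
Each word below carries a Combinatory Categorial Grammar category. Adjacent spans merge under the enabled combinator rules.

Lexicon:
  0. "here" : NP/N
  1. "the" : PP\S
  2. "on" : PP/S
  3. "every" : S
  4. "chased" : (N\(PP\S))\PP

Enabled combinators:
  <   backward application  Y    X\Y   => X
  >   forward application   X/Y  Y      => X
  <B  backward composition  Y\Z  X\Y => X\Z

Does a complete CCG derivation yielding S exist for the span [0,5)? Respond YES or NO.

NO

NP/N PP\S PP/S S (N\(PP\S))\PP
CKY chart[0,5] = {NP}; S ∉ chart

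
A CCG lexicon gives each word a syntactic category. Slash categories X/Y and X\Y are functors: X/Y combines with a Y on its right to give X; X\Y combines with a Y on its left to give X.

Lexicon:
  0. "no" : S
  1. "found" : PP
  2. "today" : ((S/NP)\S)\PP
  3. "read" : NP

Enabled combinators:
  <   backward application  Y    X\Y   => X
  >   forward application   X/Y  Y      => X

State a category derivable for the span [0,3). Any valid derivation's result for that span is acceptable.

S/NP

[0,4] S   >
  [0,3] S/NP   <
    [0,1] "no" : S
    [1,3] (S/NP)\S   <
      [1,2] "found" : PP
      [2,3] "today" : ((S/NP)\S)\PP
  [3,4] "read" : NP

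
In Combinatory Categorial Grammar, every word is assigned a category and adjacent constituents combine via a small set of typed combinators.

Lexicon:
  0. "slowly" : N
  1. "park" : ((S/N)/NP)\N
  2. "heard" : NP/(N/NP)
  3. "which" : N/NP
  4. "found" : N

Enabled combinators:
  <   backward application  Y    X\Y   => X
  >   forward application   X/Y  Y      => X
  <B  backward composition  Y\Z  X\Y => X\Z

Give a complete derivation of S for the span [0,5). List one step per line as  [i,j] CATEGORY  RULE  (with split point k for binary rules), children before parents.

[0,5] S   >
  [0,4] S/N   >
    [0,2] (S/N)/NP   <
      [0,1] "slowly" : N
      [1,2] "park" : ((S/N)/NP)\N
    [2,4] NP   >
      [2,3] "heard" : NP/(N/NP)
      [3,4] "which" : N/NP
  [4,5] "found" : N

[0,1] N  lex  "slowly"
[1,2] ((S/N)/NP)\N  lex  "park"
[0,2] (S/N)/NP  <  k=1
[2,3] NP/(N/NP)  lex  "heard"
[3,4] N/NP  lex  "which"
[2,4] NP  >  k=3
[0,4] S/N  >  k=2
[4,5] N  lex  "found"
[0,5] S  >  k=4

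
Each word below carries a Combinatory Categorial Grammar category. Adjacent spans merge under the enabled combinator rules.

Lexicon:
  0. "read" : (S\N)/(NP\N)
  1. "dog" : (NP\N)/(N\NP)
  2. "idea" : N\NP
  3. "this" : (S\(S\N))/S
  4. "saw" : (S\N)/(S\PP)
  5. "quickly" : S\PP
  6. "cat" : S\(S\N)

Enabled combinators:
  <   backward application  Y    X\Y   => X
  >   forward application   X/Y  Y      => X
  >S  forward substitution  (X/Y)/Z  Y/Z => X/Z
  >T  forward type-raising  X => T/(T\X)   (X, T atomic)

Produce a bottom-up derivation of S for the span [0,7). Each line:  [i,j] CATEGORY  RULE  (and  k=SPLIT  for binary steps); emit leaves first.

[0,7] S   <
  [0,3] S\N   >
    [0,1] "read" : (S\N)/(NP\N)
    [1,3] NP\N   >
      [1,2] "dog" : (NP\N)/(N\NP)
      [2,3] "idea" : N\NP
  [3,7] S\(S\N)   >
    [3,4] "this" : (S\(S\N))/S
    [4,7] S   <
      [4,6] S\N   >
        [4,5] "saw" : (S\N)/(S\PP)
        [5,6] "quickly" : S\PP
      [6,7] "cat" : S\(S\N)

[0,1] (S\N)/(NP\N)  lex  "read"
[1,2] (NP\N)/(N\NP)  lex  "dog"
[2,3] N\NP  lex  "idea"
[1,3] NP\N  >  k=2
[0,3] S\N  >  k=1
[3,4] (S\(S\N))/S  lex  "this"
[4,5] (S\N)/(S\PP)  lex  "saw"
[5,6] S\PP  lex  "quickly"
[4,6] S\N  >  k=5
[6,7] S\(S\N)  lex  "cat"
[4,7] S  <  k=6
[3,7] S\(S\N)  >  k=4
[0,7] S  <  k=3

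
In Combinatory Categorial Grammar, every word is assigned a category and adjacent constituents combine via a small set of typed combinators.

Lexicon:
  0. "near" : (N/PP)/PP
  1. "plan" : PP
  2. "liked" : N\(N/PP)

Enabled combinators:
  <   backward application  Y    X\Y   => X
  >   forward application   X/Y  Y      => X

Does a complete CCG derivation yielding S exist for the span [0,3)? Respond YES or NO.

(N/PP)/PP PP N\(N/PP)
CKY chart[0,3] = {N}; S ∉ chart

NO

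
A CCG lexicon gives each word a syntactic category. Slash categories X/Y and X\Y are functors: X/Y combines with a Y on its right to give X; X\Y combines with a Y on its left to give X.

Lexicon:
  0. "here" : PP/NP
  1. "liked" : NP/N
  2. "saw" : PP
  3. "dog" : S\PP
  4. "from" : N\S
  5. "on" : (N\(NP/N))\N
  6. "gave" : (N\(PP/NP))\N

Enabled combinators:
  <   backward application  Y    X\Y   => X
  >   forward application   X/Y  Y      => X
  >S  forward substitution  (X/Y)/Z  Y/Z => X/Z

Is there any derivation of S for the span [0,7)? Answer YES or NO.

PP/NP NP/N PP S\PP N\S (N\(NP/N))\N (N\(PP/NP))\N
CKY chart[0,7] = {N}; S ∉ chart

NO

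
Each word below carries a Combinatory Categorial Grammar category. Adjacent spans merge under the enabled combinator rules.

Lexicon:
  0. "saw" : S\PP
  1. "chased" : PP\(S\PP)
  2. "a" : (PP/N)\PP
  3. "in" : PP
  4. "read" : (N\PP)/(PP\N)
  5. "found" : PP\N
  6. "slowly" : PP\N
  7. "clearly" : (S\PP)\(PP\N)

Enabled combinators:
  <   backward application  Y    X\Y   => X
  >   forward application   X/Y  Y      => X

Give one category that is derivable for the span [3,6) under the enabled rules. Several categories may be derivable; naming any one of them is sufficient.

[0,8] S   <
  [0,6] PP   >
    [0,3] PP/N   <
      [0,2] PP   <
        [0,1] "saw" : S\PP
        [1,2] "chased" : PP\(S\PP)
      [2,3] "a" : (PP/N)\PP
    [3,6] N   <
      [3,4] "in" : PP
      [4,6] N\PP   >
        [4,5] "read" : (N\PP)/(PP\N)
        [5,6] "found" : PP\N
  [6,8] S\PP   <
    [6,7] "slowly" : PP\N
    [7,8] "clearly" : (S\PP)\(PP\N)

N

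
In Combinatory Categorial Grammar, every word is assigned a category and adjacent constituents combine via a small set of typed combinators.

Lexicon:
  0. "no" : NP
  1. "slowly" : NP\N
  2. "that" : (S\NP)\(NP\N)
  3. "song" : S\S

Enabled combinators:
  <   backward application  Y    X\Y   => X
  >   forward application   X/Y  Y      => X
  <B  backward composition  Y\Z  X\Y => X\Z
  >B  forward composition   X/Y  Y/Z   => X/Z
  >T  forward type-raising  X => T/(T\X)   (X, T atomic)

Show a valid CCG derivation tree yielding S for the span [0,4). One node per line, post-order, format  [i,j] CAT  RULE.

[0,1] NP  lex  "no"
[0,1] S/(S\NP)  >T
[1,2] NP\N  lex  "slowly"
[2,3] (S\NP)\(NP\N)  lex  "that"
[1,3] S\NP  <  k=2
[3,4] S\S  lex  "song"
[1,4] S\NP  <B  k=3
[0,4] S  >  k=1

[0,4] S   >
  [0,1] S/(S\NP)   >T
    [0,1] "no" : NP
  [1,4] S\NP   <B
    [1,3] S\NP   <
      [1,2] "slowly" : NP\N
      [2,3] "that" : (S\NP)\(NP\N)
    [3,4] "song" : S\S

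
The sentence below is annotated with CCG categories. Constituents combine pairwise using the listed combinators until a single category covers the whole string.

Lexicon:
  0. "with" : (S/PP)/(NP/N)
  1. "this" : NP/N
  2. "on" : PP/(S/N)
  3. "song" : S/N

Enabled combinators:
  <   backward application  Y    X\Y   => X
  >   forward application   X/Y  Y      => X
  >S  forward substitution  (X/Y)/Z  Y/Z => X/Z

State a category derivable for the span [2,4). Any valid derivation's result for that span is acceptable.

[0,4] S   >
  [0,2] S/PP   >
    [0,1] "with" : (S/PP)/(NP/N)
    [1,2] "this" : NP/N
  [2,4] PP   >
    [2,3] "on" : PP/(S/N)
    [3,4] "song" : S/N

PP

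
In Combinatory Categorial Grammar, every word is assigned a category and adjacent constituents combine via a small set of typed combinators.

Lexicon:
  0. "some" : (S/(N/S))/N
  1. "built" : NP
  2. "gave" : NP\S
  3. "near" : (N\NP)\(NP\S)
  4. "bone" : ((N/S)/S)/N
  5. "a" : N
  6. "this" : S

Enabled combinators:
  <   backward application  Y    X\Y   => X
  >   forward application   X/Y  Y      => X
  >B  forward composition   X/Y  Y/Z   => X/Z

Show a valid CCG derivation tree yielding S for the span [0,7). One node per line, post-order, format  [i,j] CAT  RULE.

[0,7] S   >
  [0,4] S/(N/S)   >
    [0,1] "some" : (S/(N/S))/N
    [1,4] N   <
      [1,2] "built" : NP
      [2,4] N\NP   <
        [2,3] "gave" : NP\S
        [3,4] "near" : (N\NP)\(NP\S)
  [4,7] N/S   >
    [4,6] (N/S)/S   >
      [4,5] "bone" : ((N/S)/S)/N
      [5,6] "a" : N
    [6,7] "this" : S

[0,1] (S/(N/S))/N  lex  "some"
[1,2] NP  lex  "built"
[2,3] NP\S  lex  "gave"
[3,4] (N\NP)\(NP\S)  lex  "near"
[2,4] N\NP  <  k=3
[1,4] N  <  k=2
[0,4] S/(N/S)  >  k=1
[4,5] ((N/S)/S)/N  lex  "bone"
[5,6] N  lex  "a"
[4,6] (N/S)/S  >  k=5
[6,7] S  lex  "this"
[4,7] N/S  >  k=6
[0,7] S  >  k=4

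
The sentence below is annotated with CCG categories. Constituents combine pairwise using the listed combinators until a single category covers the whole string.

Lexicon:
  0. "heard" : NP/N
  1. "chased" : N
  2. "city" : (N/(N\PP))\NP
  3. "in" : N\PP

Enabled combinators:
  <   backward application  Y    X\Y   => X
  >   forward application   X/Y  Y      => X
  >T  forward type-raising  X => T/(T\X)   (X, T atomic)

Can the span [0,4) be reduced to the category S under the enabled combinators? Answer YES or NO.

NP/N N (N/(N\PP))\NP N\PP
CKY chart[0,4] = {N, N/(N\N), NP/(NP\N), PP/(PP\N), S/(S\N)}; S ∉ chart

NO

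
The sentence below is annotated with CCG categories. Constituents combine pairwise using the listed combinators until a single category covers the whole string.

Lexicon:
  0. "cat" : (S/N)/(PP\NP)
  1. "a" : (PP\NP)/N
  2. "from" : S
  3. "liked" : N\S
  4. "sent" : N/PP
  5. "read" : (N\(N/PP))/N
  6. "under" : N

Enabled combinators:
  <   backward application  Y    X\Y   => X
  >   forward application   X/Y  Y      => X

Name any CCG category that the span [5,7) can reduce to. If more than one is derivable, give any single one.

[0,7] S   >
  [0,4] S/N   >
    [0,1] "cat" : (S/N)/(PP\NP)
    [1,4] PP\NP   >
      [1,2] "a" : (PP\NP)/N
      [2,4] N   <
        [2,3] "from" : S
        [3,4] "liked" : N\S
  [4,7] N   <
    [4,5] "sent" : N/PP
    [5,7] N\(N/PP)   >
      [5,6] "read" : (N\(N/PP))/N
      [6,7] "under" : N

N\(N/PP)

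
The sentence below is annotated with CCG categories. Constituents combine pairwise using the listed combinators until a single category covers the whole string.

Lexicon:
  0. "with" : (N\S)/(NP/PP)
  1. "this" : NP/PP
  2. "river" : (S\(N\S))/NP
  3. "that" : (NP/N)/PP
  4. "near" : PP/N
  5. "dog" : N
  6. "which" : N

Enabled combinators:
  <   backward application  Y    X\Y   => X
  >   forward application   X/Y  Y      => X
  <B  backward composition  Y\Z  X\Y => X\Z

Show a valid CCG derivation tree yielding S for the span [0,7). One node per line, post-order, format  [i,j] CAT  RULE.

[0,1] (N\S)/(NP/PP)  lex  "with"
[1,2] NP/PP  lex  "this"
[0,2] N\S  >  k=1
[2,3] (S\(N\S))/NP  lex  "river"
[3,4] (NP/N)/PP  lex  "that"
[4,5] PP/N  lex  "near"
[5,6] N  lex  "dog"
[4,6] PP  >  k=5
[3,6] NP/N  >  k=4
[6,7] N  lex  "which"
[3,7] NP  >  k=6
[2,7] S\(N\S)  >  k=3
[0,7] S  <  k=2

[0,7] S   <
  [0,2] N\S   >
    [0,1] "with" : (N\S)/(NP/PP)
    [1,2] "this" : NP/PP
  [2,7] S\(N\S)   >
    [2,3] "river" : (S\(N\S))/NP
    [3,7] NP   >
      [3,6] NP/N   >
        [3,4] "that" : (NP/N)/PP
        [4,6] PP   >
          [4,5] "near" : PP/N
          [5,6] "dog" : N
      [6,7] "which" : N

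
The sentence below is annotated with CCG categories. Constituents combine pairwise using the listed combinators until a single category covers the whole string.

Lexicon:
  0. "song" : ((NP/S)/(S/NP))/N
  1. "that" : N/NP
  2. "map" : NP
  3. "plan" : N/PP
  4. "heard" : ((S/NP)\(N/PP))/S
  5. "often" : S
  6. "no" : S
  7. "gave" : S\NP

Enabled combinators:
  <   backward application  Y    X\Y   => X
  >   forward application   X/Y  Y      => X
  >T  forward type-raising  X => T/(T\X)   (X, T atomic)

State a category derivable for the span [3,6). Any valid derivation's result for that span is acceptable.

[0,8] S   <
  [0,7] NP   >
    [0,6] NP/S   >
      [0,3] (NP/S)/(S/NP)   >
        [0,1] "song" : ((NP/S)/(S/NP))/N
        [1,3] N   >
          [1,2] "that" : N/NP
          [2,3] "map" : NP
      [3,6] S/NP   <
        [3,4] "plan" : N/PP
        [4,6] (S/NP)\(N/PP)   >
          [4,5] "heard" : ((S/NP)\(N/PP))/S
          [5,6] "often" : S
    [6,7] "no" : S
  [7,8] "gave" : S\NP

S/NP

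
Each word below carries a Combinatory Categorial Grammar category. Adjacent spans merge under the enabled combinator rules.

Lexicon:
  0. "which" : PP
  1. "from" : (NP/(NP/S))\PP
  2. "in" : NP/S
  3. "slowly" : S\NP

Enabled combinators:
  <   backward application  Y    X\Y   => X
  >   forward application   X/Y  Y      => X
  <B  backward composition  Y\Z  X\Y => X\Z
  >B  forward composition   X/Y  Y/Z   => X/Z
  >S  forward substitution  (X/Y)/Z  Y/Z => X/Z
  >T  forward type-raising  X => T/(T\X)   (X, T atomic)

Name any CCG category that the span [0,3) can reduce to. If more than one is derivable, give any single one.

[0,4] S   <
  [0,3] NP   >
    [0,2] NP/(NP/S)   <
      [0,1] "which" : PP
      [1,2] "from" : (NP/(NP/S))\PP
    [2,3] "in" : NP/S
  [3,4] "slowly" : S\NP

NP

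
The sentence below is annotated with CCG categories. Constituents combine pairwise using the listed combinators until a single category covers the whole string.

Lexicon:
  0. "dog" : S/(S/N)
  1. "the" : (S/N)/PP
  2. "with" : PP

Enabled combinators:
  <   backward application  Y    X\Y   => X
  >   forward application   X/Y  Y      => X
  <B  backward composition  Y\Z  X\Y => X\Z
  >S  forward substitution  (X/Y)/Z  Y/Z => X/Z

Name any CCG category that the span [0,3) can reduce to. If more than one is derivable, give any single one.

S

[0,3] S   >
  [0,1] "dog" : S/(S/N)
  [1,3] S/N   >
    [1,2] "the" : (S/N)/PP
    [2,3] "with" : PP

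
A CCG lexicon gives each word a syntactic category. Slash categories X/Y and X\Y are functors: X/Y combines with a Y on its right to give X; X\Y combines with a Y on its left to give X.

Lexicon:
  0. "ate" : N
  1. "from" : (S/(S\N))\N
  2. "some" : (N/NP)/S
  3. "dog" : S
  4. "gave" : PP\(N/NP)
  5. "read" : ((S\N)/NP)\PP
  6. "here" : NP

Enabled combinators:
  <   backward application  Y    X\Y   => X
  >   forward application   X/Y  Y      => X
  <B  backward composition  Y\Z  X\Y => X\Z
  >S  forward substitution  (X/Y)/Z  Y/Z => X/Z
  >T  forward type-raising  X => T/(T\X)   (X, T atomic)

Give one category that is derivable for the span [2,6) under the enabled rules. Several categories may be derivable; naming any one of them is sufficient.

(S\N)/NP

[0,7] S   >
  [0,2] S/(S\N)   <
    [0,1] "ate" : N
    [1,2] "from" : (S/(S\N))\N
  [2,7] S\N   >
    [2,6] (S\N)/NP   <
      [2,5] PP   <
        [2,4] N/NP   >
          [2,3] "some" : (N/NP)/S
          [3,4] "dog" : S
        [4,5] "gave" : PP\(N/NP)
      [5,6] "read" : ((S\N)/NP)\PP
    [6,7] "here" : NP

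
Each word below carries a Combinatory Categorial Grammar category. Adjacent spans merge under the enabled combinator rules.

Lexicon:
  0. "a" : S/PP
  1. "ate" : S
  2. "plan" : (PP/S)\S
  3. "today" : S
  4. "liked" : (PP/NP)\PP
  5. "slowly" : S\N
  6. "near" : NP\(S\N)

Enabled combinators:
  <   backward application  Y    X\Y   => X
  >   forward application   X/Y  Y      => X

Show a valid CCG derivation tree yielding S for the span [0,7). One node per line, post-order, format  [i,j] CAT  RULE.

[0,1] S/PP  lex  "a"
[1,2] S  lex  "ate"
[2,3] (PP/S)\S  lex  "plan"
[1,3] PP/S  <  k=2
[3,4] S  lex  "today"
[1,4] PP  >  k=3
[4,5] (PP/NP)\PP  lex  "liked"
[1,5] PP/NP  <  k=4
[5,6] S\N  lex  "slowly"
[6,7] NP\(S\N)  lex  "near"
[5,7] NP  <  k=6
[1,7] PP  >  k=5
[0,7] S  >  k=1

[0,7] S   >
  [0,1] "a" : S/PP
  [1,7] PP   >
    [1,5] PP/NP   <
      [1,4] PP   >
        [1,3] PP/S   <
          [1,2] "ate" : S
          [2,3] "plan" : (PP/S)\S
        [3,4] "today" : S
      [4,5] "liked" : (PP/NP)\PP
    [5,7] NP   <
      [5,6] "slowly" : S\N
      [6,7] "near" : NP\(S\N)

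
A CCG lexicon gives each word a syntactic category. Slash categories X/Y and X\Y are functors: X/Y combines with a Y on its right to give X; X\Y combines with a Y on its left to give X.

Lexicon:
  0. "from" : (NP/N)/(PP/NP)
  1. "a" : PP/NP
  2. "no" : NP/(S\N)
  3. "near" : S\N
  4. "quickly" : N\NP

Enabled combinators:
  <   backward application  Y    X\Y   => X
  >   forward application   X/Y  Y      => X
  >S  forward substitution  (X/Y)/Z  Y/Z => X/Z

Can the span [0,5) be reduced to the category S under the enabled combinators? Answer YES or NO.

NO

(NP/N)/(PP/NP) PP/NP NP/(S\N) S\N N\NP
CKY chart[0,5] = {NP}; S ∉ chart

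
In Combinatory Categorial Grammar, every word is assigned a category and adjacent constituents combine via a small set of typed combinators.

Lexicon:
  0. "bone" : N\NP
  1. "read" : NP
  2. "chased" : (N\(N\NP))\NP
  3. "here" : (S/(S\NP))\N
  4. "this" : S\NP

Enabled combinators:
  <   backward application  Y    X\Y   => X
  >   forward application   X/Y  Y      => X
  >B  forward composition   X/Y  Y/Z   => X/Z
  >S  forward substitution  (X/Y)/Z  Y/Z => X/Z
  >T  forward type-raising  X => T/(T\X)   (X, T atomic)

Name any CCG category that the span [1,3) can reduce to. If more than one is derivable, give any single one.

[0,5] S   >
  [0,4] S/(S\NP)   <
    [0,3] N   <
      [0,1] "bone" : N\NP
      [1,3] N\(N\NP)   <
        [1,2] "read" : NP
        [2,3] "chased" : (N\(N\NP))\NP
    [3,4] "here" : (S/(S\NP))\N
  [4,5] "this" : S\NP

N\(N\NP)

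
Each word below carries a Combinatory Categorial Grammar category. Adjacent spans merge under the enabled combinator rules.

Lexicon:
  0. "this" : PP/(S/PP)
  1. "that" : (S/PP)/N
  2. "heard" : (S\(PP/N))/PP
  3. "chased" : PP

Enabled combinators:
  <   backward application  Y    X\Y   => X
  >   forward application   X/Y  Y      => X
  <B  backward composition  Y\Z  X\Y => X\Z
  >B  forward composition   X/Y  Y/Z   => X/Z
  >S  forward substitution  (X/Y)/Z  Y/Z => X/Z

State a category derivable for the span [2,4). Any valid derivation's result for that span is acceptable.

S\(PP/N)

[0,4] S   <
  [0,2] PP/N   >B
    [0,1] "this" : PP/(S/PP)
    [1,2] "that" : (S/PP)/N
  [2,4] S\(PP/N)   >
    [2,3] "heard" : (S\(PP/N))/PP
    [3,4] "chased" : PP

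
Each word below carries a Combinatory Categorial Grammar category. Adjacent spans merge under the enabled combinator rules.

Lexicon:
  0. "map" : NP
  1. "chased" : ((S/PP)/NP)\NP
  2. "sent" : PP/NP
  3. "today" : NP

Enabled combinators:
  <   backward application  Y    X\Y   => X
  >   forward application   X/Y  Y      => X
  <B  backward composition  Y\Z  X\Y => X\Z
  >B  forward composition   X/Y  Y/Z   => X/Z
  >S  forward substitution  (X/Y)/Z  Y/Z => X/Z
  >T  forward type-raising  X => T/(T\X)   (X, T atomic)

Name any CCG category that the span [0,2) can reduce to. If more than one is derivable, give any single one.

(S/PP)/NP

[0,4] S   >
  [0,3] S/NP   >S
    [0,2] (S/PP)/NP   <
      [0,1] "map" : NP
      [1,2] "chased" : ((S/PP)/NP)\NP
    [2,3] "sent" : PP/NP
  [3,4] "today" : NP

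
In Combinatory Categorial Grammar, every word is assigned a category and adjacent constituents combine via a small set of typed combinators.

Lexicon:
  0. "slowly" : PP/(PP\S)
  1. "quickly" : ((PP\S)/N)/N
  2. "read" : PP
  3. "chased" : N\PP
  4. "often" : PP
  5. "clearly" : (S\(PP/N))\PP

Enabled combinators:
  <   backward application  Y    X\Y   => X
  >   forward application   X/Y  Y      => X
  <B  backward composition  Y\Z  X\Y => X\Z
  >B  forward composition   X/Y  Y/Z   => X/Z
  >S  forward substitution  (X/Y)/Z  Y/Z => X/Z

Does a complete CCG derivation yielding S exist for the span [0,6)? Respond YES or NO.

YES

[0,6] S   <
  [0,4] PP/N   >B
    [0,1] "slowly" : PP/(PP\S)
    [1,4] (PP\S)/N   >
      [1,2] "quickly" : ((PP\S)/N)/N
      [2,4] N   <
        [2,3] "read" : PP
        [3,4] "chased" : N\PP
  [4,6] S\(PP/N)   <
    [4,5] "often" : PP
    [5,6] "clearly" : (S\(PP/N))\PP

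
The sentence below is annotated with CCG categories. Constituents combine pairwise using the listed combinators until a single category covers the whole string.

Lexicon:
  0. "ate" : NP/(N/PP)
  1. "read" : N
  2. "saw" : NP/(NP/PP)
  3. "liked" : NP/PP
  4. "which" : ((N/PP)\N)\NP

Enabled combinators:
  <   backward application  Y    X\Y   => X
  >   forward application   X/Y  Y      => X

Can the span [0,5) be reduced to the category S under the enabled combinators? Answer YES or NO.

NO

NP/(N/PP) N NP/(NP/PP) NP/PP ((N/PP)\N)\NP
CKY chart[0,5] = {NP}; S ∉ chart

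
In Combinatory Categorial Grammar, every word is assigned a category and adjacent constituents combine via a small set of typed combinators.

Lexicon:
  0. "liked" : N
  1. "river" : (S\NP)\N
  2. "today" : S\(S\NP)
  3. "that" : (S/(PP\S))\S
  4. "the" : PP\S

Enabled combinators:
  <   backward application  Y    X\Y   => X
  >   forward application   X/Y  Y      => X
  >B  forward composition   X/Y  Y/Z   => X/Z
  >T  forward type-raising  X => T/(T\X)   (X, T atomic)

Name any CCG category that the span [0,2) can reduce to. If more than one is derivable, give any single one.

[0,5] S   >
  [0,4] S/(PP\S)   <
    [0,3] S   <
      [0,2] S\NP   <
        [0,1] "liked" : N
        [1,2] "river" : (S\NP)\N
      [2,3] "today" : S\(S\NP)
    [3,4] "that" : (S/(PP\S))\S
  [4,5] "the" : PP\S

S\NP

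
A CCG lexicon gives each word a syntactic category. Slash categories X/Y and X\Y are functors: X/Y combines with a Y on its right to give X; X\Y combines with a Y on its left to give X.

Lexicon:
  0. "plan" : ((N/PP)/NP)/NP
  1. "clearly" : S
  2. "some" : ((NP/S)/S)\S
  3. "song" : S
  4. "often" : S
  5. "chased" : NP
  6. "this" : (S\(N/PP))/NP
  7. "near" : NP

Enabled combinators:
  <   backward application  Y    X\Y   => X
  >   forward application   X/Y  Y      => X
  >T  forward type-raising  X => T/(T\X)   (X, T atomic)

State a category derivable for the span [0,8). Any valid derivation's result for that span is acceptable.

S

[0,8] S   <
  [0,6] N/PP   >
    [0,5] (N/PP)/NP   >
      [0,1] "plan" : ((N/PP)/NP)/NP
      [1,5] NP   >
        [1,4] NP/S   >
          [1,3] (NP/S)/S   <
            [1,2] "clearly" : S
            [2,3] "some" : ((NP/S)/S)\S
          [3,4] "song" : S
        [4,5] "often" : S
    [5,6] "chased" : NP
  [6,8] S\(N/PP)   >
    [6,7] "this" : (S\(N/PP))/NP
    [7,8] "near" : NP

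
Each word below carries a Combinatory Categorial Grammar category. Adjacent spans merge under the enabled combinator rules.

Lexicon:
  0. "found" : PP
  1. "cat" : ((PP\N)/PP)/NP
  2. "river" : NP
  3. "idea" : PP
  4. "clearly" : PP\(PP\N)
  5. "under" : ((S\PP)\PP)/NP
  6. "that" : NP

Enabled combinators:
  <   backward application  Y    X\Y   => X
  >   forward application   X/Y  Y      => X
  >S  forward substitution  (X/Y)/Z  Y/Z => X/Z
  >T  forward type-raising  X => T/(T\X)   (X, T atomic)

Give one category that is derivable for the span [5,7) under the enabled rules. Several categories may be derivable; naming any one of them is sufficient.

(S\PP)\PP

[0,7] S   <
  [0,1] "found" : PP
  [1,7] S\PP   <
    [1,5] PP   <
      [1,4] PP\N   >
        [1,3] (PP\N)/PP   >
          [1,2] "cat" : ((PP\N)/PP)/NP
          [2,3] "river" : NP
        [3,4] "idea" : PP
      [4,5] "clearly" : PP\(PP\N)
    [5,7] (S\PP)\PP   >
      [5,6] "under" : ((S\PP)\PP)/NP
      [6,7] "that" : NP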